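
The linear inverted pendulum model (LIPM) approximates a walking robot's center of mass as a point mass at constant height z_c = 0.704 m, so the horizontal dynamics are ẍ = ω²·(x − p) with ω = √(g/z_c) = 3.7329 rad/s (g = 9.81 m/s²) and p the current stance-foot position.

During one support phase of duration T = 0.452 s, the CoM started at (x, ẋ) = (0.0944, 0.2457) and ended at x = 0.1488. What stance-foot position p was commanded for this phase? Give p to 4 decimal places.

ωT = 3.7329·0.452 = 1.687271; cosh(ωT) = 2.794867, sinh(ωT) = 2.609843
x(T) = p + (x₀−p)·cosh(ωT) + (ẋ₀/ω)·sinh(ωT) ⇒ p·(1 − cosh) = x(T) − x₀·cosh − (ẋ₀/ω)·sinh
numerator   = 0.1488 − (0.0944)·2.794867 − (0.2457/3.7329)·2.609843 = -0.286816
denominator = 1 − 2.794867 = -1.794867
p = -0.286816 / -1.794867 = 0.1598

p = 0.1598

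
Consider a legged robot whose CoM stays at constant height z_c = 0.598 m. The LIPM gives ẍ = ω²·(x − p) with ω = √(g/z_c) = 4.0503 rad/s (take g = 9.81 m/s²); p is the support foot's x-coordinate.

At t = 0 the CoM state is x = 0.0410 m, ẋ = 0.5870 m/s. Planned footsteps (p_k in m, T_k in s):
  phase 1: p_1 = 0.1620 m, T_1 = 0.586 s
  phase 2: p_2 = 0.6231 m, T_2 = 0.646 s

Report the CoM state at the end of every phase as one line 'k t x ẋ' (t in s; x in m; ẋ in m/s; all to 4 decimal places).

phase 1: p=0.1620, T=0.586, ωT=2.373476, cosh=5.413898, sinh=5.320741; start (x,ẋ)=(0.041000, 0.587000) → end (x,ẋ)=(0.278040, 0.570336)
phase 2: p=0.6231, T=0.646, ωT=2.616494, cosh=6.880353, sinh=6.807295; start (x,ẋ)=(0.278040, 0.570336) → end (x,ẋ)=(-0.792476, -5.589733)

1 0.5860 0.2780 0.5703
2 1.2320 -0.7925 -5.5897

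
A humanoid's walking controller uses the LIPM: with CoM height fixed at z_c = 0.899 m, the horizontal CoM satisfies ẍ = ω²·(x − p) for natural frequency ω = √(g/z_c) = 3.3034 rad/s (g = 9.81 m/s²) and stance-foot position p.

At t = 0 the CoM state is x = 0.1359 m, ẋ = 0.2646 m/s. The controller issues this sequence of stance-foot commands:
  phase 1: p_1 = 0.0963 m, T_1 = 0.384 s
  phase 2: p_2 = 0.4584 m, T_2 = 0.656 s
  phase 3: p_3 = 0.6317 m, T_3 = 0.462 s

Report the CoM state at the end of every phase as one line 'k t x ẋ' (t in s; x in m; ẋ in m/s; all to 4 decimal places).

1 0.3840 0.3034 0.7218
2 1.0400 0.7142 0.9864
3 1.5020 1.4850 2.9739

phase 1: p=0.0963, T=0.384, ωT=1.268506, cosh=1.918393, sinh=1.637142; start (x,ẋ)=(0.135900, 0.264600) → end (x,ẋ)=(0.303402, 0.721769)
phase 2: p=0.4584, T=0.656, ωT=2.167030, cosh=4.423416, sinh=4.308898; start (x,ẋ)=(0.303402, 0.721769) → end (x,ẋ)=(0.714244, 0.986444)
phase 3: p=0.6317, T=0.462, ωT=1.526171, cosh=2.408947, sinh=2.191580; start (x,ẋ)=(0.714244, 0.986444) → end (x,ẋ)=(1.484982, 2.973881)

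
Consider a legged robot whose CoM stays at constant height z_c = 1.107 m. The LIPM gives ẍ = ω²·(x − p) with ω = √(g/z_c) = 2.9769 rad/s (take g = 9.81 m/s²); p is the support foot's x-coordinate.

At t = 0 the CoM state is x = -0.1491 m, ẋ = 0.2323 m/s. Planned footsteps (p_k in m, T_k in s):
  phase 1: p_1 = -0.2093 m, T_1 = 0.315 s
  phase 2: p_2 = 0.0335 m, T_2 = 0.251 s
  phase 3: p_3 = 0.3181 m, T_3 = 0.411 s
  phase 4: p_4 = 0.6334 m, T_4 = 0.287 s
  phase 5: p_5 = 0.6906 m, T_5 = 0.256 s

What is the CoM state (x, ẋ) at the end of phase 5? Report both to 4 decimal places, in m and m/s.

phase 1: p=-0.2093, T=0.315, ωT=0.937724, cosh=1.472839, sinh=1.081321; start (x,ẋ)=(-0.149100, 0.232300) → end (x,ẋ)=(-0.036255, 0.535923)
phase 2: p=0.0335, T=0.251, ωT=0.747202, cosh=1.292387, sinh=0.818697; start (x,ẋ)=(-0.036255, 0.535923) → end (x,ẋ)=(0.090737, 0.522615)
phase 3: p=0.3181, T=0.411, ωT=1.223506, cosh=1.846640, sinh=1.552443; start (x,ẋ)=(0.090737, 0.522615) → end (x,ẋ)=(0.170785, -0.085667)
phase 4: p=0.6334, T=0.287, ωT=0.854370, cosh=1.387723, sinh=0.962172; start (x,ẋ)=(0.170785, -0.085667) → end (x,ẋ)=(-0.036270, -1.443946)
phase 5: p=0.6906, T=0.256, ωT=0.762086, cosh=1.304717, sinh=0.838025; start (x,ẋ)=(-0.036270, -1.443946) → end (x,ẋ)=(-0.664244, -3.697276)

x = -0.6642, ẋ = -3.6973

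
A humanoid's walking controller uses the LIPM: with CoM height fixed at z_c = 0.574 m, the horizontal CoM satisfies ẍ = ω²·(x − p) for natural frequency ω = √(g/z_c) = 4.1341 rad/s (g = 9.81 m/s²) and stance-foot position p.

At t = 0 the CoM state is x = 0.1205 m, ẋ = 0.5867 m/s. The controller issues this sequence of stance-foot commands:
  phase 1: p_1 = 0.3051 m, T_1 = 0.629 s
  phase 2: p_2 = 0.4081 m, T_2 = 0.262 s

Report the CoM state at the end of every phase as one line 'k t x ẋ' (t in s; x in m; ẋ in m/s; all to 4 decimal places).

phase 1: p=0.3051, T=0.629, ωT=2.600349, cosh=6.771342, sinh=6.697094; start (x,ẋ)=(0.120500, 0.586700) → end (x,ẋ)=(0.005543, -1.138174)
phase 2: p=0.4081, T=0.262, ωT=1.083134, cosh=1.646228, sinh=1.307695; start (x,ẋ)=(0.005543, -1.138174) → end (x,ẋ)=(-0.614626, -4.049972)

1 0.6290 0.0055 -1.1382
2 0.8910 -0.6146 -4.0500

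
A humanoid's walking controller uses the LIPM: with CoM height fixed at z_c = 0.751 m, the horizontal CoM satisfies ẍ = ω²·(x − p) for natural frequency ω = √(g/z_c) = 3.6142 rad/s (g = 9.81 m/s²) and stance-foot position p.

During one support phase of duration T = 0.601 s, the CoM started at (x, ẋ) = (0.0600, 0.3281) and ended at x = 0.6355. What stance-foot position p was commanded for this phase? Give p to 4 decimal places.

p = 0.0071

ωT = 3.6142·0.601 = 2.172134; cosh(ωT) = 4.445465, sinh(ωT) = 4.331531
x(T) = p + (x₀−p)·cosh(ωT) + (ẋ₀/ω)·sinh(ωT) ⇒ p·(1 − cosh) = x(T) − x₀·cosh − (ẋ₀/ω)·sinh
numerator   = 0.6355 − (0.0600)·4.445465 − (0.3281/3.6142)·4.331531 = -0.024448
denominator = 1 − 4.445465 = -3.445465
p = -0.024448 / -3.445465 = 0.0071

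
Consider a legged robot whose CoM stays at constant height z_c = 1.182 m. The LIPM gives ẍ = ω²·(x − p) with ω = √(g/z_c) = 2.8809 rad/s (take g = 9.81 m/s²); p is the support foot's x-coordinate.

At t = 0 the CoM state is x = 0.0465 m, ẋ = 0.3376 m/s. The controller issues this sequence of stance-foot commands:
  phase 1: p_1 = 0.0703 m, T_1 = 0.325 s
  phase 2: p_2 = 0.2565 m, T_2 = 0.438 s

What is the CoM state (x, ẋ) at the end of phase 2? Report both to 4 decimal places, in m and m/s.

x = 0.3141, ẋ = 0.3629

phase 1: p=0.0703, T=0.325, ωT=0.936293, cosh=1.471293, sinh=1.079215; start (x,ẋ)=(0.046500, 0.337600) → end (x,ẋ)=(0.161752, 0.422712)
phase 2: p=0.2565, T=0.438, ωT=1.261834, cosh=1.907514, sinh=1.624380; start (x,ẋ)=(0.161752, 0.422712) → end (x,ẋ)=(0.314110, 0.362937)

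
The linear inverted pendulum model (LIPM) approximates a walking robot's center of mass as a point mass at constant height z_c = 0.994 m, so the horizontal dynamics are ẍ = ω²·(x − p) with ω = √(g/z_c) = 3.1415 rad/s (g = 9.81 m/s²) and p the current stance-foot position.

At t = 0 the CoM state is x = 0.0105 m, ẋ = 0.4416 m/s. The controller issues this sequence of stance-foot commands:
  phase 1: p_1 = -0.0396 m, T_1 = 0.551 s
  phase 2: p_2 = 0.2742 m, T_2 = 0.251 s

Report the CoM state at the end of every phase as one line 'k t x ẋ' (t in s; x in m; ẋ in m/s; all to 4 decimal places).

1 0.5510 0.4907 1.7161
2 0.8020 1.0383 2.8714

phase 1: p=-0.0396, T=0.551, ωT=1.730967, cosh=2.911611, sinh=2.734498; start (x,ẋ)=(0.010500, 0.441600) → end (x,ẋ)=(0.490659, 1.716148)
phase 2: p=0.2742, T=0.251, ωT=0.788517, cosh=1.327324, sinh=0.872806; start (x,ẋ)=(0.490659, 1.716148) → end (x,ẋ)=(1.038311, 2.871399)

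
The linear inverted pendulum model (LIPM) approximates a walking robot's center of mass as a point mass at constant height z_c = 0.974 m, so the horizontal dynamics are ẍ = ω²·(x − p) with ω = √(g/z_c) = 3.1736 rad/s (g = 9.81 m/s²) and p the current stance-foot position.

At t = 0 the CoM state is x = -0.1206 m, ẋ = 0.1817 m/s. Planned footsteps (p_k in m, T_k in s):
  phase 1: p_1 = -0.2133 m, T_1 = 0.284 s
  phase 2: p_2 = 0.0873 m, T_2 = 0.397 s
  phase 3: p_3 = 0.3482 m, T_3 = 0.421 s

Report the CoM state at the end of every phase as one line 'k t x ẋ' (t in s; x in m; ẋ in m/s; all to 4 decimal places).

1 0.2840 -0.0215 0.5632
2 0.6810 0.1678 0.5132
3 1.1020 0.2677 0.0298

phase 1: p=-0.2133, T=0.284, ωT=0.901302, cosh=1.434425, sinh=1.028384; start (x,ẋ)=(-0.120600, 0.181700) → end (x,ẋ)=(-0.021450, 0.563178)
phase 2: p=0.0873, T=0.397, ωT=1.259919, cosh=1.904407, sinh=1.620730; start (x,ẋ)=(-0.021450, 0.563178) → end (x,ẋ)=(0.167806, 0.513158)
phase 3: p=0.3482, T=0.421, ωT=1.336086, cosh=2.033498, sinh=1.770625; start (x,ẋ)=(0.167806, 0.513158) → end (x,ẋ)=(0.267671, 0.029824)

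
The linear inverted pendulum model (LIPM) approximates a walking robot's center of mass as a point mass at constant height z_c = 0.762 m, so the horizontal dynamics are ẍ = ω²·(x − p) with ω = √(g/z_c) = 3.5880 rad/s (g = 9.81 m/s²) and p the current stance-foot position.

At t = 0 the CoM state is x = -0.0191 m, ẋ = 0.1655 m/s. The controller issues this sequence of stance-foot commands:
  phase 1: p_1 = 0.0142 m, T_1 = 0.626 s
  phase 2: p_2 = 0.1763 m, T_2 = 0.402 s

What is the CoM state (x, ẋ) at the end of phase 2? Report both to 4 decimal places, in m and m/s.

x = 0.0697, ẋ = -0.2380

phase 1: p=0.0142, T=0.626, ωT=2.246088, cosh=4.778252, sinh=4.672440; start (x,ẋ)=(-0.019100, 0.165500) → end (x,ẋ)=(0.070605, 0.232536)
phase 2: p=0.1763, T=0.402, ωT=1.442376, cosh=2.233551, sinh=1.997185; start (x,ẋ)=(0.070605, 0.232536) → end (x,ẋ)=(0.069661, -0.238019)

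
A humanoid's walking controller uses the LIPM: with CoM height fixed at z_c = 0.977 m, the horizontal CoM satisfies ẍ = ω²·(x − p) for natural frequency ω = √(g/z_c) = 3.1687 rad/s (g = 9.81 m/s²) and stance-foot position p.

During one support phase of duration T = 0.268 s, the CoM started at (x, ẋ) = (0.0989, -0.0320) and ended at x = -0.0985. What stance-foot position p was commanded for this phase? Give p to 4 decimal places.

ωT = 3.1687·0.268 = 0.849212; cosh(ωT) = 1.382778, sinh(ωT) = 0.955025
x(T) = p + (x₀−p)·cosh(ωT) + (ẋ₀/ω)·sinh(ωT) ⇒ p·(1 − cosh) = x(T) − x₀·cosh − (ẋ₀/ω)·sinh
numerator   = -0.0985 − (0.0989)·1.382778 − (-0.0320/3.1687)·0.955025 = -0.225612
denominator = 1 − 1.382778 = -0.382778
p = -0.225612 / -0.382778 = 0.5894

p = 0.5894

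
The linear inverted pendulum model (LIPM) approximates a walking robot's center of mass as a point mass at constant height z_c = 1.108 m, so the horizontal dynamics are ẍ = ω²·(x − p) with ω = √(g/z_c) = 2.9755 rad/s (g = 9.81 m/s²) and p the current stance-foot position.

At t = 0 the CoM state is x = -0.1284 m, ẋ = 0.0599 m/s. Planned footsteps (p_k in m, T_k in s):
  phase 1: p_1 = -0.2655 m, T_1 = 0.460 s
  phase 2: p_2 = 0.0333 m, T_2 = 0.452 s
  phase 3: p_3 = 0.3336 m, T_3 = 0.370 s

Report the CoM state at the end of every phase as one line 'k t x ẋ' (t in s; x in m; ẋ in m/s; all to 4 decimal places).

1 0.4600 0.0584 0.8751
2 0.9120 0.6107 1.9267
3 1.2820 1.6622 4.3198

phase 1: p=-0.2655, T=0.460, ωT=1.368730, cosh=2.092393, sinh=1.837963; start (x,ẋ)=(-0.128400, 0.059900) → end (x,ẋ)=(0.058367, 0.875115)
phase 2: p=0.0333, T=0.452, ωT=1.344926, cosh=2.049231, sinh=1.788672; start (x,ẋ)=(0.058367, 0.875115) → end (x,ẋ)=(0.610729, 1.926725)
phase 3: p=0.3336, T=0.370, ωT=1.100935, cosh=1.669768, sinh=1.337208; start (x,ẋ)=(0.610729, 1.926725) → end (x,ẋ)=(1.662224, 4.319843)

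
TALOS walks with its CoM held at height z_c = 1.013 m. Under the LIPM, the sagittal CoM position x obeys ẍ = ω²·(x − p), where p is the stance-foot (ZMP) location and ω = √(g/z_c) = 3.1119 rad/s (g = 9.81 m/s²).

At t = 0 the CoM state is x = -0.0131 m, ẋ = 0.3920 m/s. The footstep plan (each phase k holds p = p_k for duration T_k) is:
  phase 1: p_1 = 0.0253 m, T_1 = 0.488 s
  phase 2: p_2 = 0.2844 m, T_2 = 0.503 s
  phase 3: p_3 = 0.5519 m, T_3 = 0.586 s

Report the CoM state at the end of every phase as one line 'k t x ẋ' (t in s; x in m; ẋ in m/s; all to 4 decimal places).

phase 1: p=0.0253, T=0.488, ωT=1.518607, cosh=2.392439, sinh=2.173422; start (x,ẋ)=(-0.013100, 0.392000) → end (x,ẋ)=(0.207212, 0.678119)
phase 2: p=0.2844, T=0.503, ωT=1.565286, cosh=2.496535, sinh=2.287507; start (x,ẋ)=(0.207212, 0.678119) → end (x,ẋ)=(0.590172, 1.143486)
phase 3: p=0.5519, T=0.586, ωT=1.823573, cosh=3.177700, sinh=3.016252; start (x,ẋ)=(0.590172, 1.143486) → end (x,ẋ)=(1.781856, 3.992885)

1 0.4880 0.2072 0.6781
2 0.9910 0.5902 1.1435
3 1.5770 1.7819 3.9929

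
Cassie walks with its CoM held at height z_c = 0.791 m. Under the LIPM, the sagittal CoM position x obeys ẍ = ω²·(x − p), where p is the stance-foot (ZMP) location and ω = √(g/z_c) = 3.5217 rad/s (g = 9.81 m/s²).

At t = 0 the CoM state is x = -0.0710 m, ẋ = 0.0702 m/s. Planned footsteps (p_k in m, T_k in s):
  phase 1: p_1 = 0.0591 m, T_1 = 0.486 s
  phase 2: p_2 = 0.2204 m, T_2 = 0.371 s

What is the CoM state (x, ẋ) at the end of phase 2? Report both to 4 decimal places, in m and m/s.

phase 1: p=0.0591, T=0.486, ωT=1.711546, cosh=2.859052, sinh=2.678465; start (x,ẋ)=(-0.071000, 0.070200) → end (x,ẋ)=(-0.259471, -1.026496)
phase 2: p=0.2204, T=0.371, ωT=1.306551, cosh=1.982082, sinh=1.711330; start (x,ẋ)=(-0.259471, -1.026496) → end (x,ẋ)=(-1.229558, -4.926682)

x = -1.2296, ẋ = -4.9267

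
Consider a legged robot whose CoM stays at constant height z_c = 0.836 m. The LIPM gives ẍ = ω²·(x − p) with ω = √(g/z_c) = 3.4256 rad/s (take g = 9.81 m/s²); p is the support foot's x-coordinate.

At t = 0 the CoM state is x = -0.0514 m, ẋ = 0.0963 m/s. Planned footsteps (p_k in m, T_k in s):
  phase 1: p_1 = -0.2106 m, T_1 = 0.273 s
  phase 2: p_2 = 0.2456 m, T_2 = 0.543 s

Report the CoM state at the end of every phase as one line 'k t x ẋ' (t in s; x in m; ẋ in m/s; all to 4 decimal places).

1 0.2730 0.0537 0.7292
2 0.8160 0.2816 0.3391

phase 1: p=-0.2106, T=0.273, ωT=0.935189, cosh=1.470103, sinh=1.077591; start (x,ẋ)=(-0.051400, 0.096300) → end (x,ẋ)=(0.053734, 0.729241)
phase 2: p=0.2456, T=0.543, ωT=1.860101, cosh=3.290021, sinh=3.134364; start (x,ẋ)=(0.053734, 0.729241) → end (x,ẋ)=(0.281598, 0.339134)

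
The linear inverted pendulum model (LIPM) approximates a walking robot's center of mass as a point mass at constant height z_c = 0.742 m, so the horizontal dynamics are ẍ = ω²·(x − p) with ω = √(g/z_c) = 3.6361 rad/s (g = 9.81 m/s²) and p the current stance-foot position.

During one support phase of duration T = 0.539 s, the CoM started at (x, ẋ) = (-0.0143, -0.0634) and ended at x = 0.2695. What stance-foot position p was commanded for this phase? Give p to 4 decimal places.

p = -0.1458

ωT = 3.6361·0.539 = 1.959858; cosh(ωT) = 3.619598, sinh(ωT) = 3.478720
x(T) = p + (x₀−p)·cosh(ωT) + (ẋ₀/ω)·sinh(ωT) ⇒ p·(1 − cosh) = x(T) − x₀·cosh − (ẋ₀/ω)·sinh
numerator   = 0.2695 − (-0.0143)·3.619598 − (-0.0634/3.6361)·3.478720 = 0.381916
denominator = 1 − 3.619598 = -2.619598
p = 0.381916 / -2.619598 = -0.1458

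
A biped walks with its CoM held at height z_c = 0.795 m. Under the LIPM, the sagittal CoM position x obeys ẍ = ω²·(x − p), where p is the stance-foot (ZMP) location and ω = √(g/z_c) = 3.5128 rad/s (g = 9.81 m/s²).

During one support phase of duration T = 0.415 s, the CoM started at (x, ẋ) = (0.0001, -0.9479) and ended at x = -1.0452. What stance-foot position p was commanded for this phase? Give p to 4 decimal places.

ωT = 3.5128·0.415 = 1.457812; cosh(ωT) = 2.264647, sinh(ωT) = 2.031902
x(T) = p + (x₀−p)·cosh(ωT) + (ẋ₀/ω)·sinh(ωT) ⇒ p·(1 − cosh) = x(T) − x₀·cosh − (ẋ₀/ω)·sinh
numerator   = -1.0452 − (0.0001)·2.264647 − (-0.9479/3.5128)·2.031902 = -0.497135
denominator = 1 − 2.264647 = -1.264647
p = -0.497135 / -1.264647 = 0.3931

p = 0.3931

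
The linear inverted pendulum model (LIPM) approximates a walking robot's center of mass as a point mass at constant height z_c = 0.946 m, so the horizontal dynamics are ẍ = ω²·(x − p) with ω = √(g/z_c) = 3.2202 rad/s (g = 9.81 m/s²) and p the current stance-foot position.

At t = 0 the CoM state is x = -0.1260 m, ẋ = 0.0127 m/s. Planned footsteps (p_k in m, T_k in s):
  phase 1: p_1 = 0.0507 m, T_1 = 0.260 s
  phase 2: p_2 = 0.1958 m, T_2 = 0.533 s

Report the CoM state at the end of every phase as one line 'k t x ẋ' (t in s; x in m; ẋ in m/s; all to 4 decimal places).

1 0.2600 -0.1879 -0.5166
2 0.7930 -1.3382 -4.8106

phase 1: p=0.0507, T=0.260, ωT=0.837252, cosh=1.371454, sinh=0.938556; start (x,ẋ)=(-0.126000, 0.012700) → end (x,ẋ)=(-0.187934, -0.516630)
phase 2: p=0.1958, T=0.533, ωT=1.716367, cosh=2.871996, sinh=2.692278; start (x,ẋ)=(-0.187934, -0.516630) → end (x,ẋ)=(-1.338217, -4.810611)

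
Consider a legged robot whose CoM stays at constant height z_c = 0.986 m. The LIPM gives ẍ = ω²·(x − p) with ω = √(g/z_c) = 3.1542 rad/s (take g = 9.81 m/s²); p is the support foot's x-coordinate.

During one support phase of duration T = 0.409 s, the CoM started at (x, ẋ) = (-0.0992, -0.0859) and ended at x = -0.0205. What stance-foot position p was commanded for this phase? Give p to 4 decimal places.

p = -0.2296

ωT = 3.1542·0.409 = 1.290068; cosh(ωT) = 1.954142, sinh(ωT) = 1.678890
x(T) = p + (x₀−p)·cosh(ωT) + (ẋ₀/ω)·sinh(ωT) ⇒ p·(1 − cosh) = x(T) − x₀·cosh − (ẋ₀/ω)·sinh
numerator   = -0.0205 − (-0.0992)·1.954142 − (-0.0859/3.1542)·1.678890 = 0.219073
denominator = 1 − 1.954142 = -0.954142
p = 0.219073 / -0.954142 = -0.2296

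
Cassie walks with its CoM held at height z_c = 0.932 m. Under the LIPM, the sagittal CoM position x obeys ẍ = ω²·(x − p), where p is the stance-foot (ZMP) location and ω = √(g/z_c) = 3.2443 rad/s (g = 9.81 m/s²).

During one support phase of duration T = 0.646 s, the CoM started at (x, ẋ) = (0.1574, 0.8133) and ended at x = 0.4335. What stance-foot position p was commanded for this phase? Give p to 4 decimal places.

p = 0.3901

ωT = 3.2443·0.646 = 2.095818; cosh(ωT) = 4.127529, sinh(ωT) = 4.004560
x(T) = p + (x₀−p)·cosh(ωT) + (ẋ₀/ω)·sinh(ωT) ⇒ p·(1 − cosh) = x(T) − x₀·cosh − (ẋ₀/ω)·sinh
numerator   = 0.4335 − (0.1574)·4.127529 − (0.8133/3.2443)·4.004560 = -1.220059
denominator = 1 − 4.127529 = -3.127529
p = -1.220059 / -3.127529 = 0.3901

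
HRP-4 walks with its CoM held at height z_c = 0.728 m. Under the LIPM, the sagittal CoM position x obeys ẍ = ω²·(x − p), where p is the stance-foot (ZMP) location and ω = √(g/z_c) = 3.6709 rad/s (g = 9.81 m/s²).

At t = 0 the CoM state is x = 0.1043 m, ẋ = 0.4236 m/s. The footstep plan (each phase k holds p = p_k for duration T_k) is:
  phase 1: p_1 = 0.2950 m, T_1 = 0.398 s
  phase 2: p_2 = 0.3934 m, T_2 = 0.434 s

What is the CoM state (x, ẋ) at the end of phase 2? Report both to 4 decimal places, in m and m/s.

phase 1: p=0.2950, T=0.398, ωT=1.461018, cosh=2.271173, sinh=2.039173; start (x,ẋ)=(0.104300, 0.423600) → end (x,ẋ)=(0.097196, -0.465435)
phase 2: p=0.3934, T=0.434, ωT=1.593171, cosh=2.561301, sinh=2.358021; start (x,ẋ)=(0.097196, -0.465435) → end (x,ẋ)=(-0.664243, -3.756081)

x = -0.6642, ẋ = -3.7561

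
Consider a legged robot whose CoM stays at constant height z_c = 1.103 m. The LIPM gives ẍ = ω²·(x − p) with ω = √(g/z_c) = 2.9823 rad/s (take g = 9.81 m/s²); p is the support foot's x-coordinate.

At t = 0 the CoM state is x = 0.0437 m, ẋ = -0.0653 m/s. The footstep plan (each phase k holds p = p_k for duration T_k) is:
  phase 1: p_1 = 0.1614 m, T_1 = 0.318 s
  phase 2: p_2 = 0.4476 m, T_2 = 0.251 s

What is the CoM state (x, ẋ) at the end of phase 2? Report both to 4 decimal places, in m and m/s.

phase 1: p=0.1614, T=0.318, ωT=0.948371, cosh=1.484437, sinh=1.097065; start (x,ẋ)=(0.043700, -0.065300) → end (x,ẋ)=(-0.037339, -0.482022)
phase 2: p=0.4476, T=0.251, ωT=0.748557, cosh=1.293498, sinh=0.820450; start (x,ẋ)=(-0.037339, -0.482022) → end (x,ẋ)=(-0.312276, -1.810057)

x = -0.3123, ẋ = -1.8101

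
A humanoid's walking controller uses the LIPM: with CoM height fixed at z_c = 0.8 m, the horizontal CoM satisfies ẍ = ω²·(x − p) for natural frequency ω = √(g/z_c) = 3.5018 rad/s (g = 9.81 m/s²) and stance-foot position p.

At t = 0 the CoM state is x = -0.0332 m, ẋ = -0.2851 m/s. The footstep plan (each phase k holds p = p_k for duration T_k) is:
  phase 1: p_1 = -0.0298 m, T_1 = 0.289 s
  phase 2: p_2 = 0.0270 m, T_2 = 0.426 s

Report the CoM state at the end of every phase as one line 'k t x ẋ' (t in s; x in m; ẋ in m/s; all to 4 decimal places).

1 0.2890 -0.1323 -0.4582
2 0.7150 -0.6210 -2.2469

phase 1: p=-0.0298, T=0.289, ωT=1.012020, cosh=1.557319, sinh=1.193835; start (x,ẋ)=(-0.033200, -0.285100) → end (x,ẋ)=(-0.132291, -0.458205)
phase 2: p=0.0270, T=0.426, ωT=1.491767, cosh=2.334958, sinh=2.109984; start (x,ẋ)=(-0.132291, -0.458205) → end (x,ẋ)=(-0.621027, -2.246852)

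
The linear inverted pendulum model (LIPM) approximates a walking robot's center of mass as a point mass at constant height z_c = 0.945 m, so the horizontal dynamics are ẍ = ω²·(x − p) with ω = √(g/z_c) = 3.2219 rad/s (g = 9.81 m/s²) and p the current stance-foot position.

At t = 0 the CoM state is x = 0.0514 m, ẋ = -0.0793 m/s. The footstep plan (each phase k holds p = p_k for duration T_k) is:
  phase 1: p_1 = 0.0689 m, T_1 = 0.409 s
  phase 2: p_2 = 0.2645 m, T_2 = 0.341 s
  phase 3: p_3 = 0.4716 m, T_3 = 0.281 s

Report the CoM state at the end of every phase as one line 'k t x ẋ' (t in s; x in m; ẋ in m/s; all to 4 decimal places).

1 0.4090 -0.0088 -0.2565
2 0.7500 -0.2971 -1.6016
3 1.0310 -1.1484 -4.8656

phase 1: p=0.0689, T=0.409, ωT=1.317757, cosh=2.001385, sinh=1.733650; start (x,ẋ)=(0.051400, -0.079300) → end (x,ẋ)=(-0.008794, -0.256459)
phase 2: p=0.2645, T=0.341, ωT=1.098668, cosh=1.666741, sinh=1.333426; start (x,ẋ)=(-0.008794, -0.256459) → end (x,ẋ)=(-0.297149, -1.601567)
phase 3: p=0.4716, T=0.281, ωT=0.905354, cosh=1.438603, sinh=1.034204; start (x,ẋ)=(-0.297149, -1.601567) → end (x,ẋ)=(-1.148415, -4.865571)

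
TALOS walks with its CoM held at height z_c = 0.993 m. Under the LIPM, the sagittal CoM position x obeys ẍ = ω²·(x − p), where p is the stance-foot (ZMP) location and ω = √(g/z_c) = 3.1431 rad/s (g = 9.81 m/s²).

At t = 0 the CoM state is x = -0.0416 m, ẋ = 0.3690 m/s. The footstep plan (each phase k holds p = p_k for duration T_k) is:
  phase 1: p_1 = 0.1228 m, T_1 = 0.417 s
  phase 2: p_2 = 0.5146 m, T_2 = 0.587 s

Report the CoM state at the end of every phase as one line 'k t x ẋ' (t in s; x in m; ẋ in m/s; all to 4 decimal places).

phase 1: p=0.1228, T=0.417, ωT=1.310673, cosh=1.989153, sinh=1.719515; start (x,ẋ)=(-0.041600, 0.369000) → end (x,ẋ)=(-0.002346, -0.154520)
phase 2: p=0.5146, T=0.587, ωT=1.845000, cosh=3.243062, sinh=3.085036; start (x,ẋ)=(-0.002346, -0.154520) → end (x,ẋ)=(-1.313552, -5.513721)

1 0.4170 -0.0023 -0.1545
2 1.0040 -1.3136 -5.5137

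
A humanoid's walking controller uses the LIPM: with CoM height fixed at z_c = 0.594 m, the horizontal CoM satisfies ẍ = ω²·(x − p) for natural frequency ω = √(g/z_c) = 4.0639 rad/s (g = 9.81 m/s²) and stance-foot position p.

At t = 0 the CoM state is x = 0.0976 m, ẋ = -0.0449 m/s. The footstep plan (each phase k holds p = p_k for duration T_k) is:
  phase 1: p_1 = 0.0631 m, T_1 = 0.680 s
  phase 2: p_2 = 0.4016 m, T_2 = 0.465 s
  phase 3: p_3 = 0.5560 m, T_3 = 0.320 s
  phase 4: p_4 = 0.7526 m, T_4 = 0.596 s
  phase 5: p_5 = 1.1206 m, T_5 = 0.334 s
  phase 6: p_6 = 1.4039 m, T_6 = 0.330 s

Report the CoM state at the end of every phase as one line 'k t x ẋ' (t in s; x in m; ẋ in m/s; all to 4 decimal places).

phase 1: p=0.0631, T=0.680, ωT=2.763452, cosh=7.958776, sinh=7.895702; start (x,ẋ)=(0.097600, -0.044900) → end (x,ẋ)=(0.250442, 0.749664)
phase 2: p=0.4016, T=0.465, ωT=1.889714, cosh=3.384294, sinh=3.233179; start (x,ẋ)=(0.250442, 0.749664) → end (x,ẋ)=(0.486459, 0.550973)
phase 3: p=0.5560, T=0.320, ωT=1.300448, cosh=1.971675, sinh=1.699266; start (x,ẋ)=(0.486459, 0.550973) → end (x,ẋ)=(0.649270, 0.606116)
phase 4: p=0.7526, T=0.596, ωT=2.422084, cosh=5.679031, sinh=5.590294; start (x,ẋ)=(0.649270, 0.606116) → end (x,ẋ)=(0.999558, 1.094658)
phase 5: p=1.1206, T=0.334, ωT=1.357343, cosh=2.071599, sinh=1.814255; start (x,ẋ)=(0.999558, 1.094658) → end (x,ẋ)=(1.358539, 1.375253)
phase 6: p=1.4039, T=0.330, ωT=1.341087, cosh=2.042379, sinh=1.780818; start (x,ẋ)=(1.358539, 1.375253) → end (x,ẋ)=(1.913898, 2.480511)

1 0.6800 0.2504 0.7497
2 1.1450 0.4865 0.5510
3 1.4650 0.6493 0.6061
4 2.0610 0.9996 1.0947
5 2.3950 1.3585 1.3753
6 2.7250 1.9139 2.4805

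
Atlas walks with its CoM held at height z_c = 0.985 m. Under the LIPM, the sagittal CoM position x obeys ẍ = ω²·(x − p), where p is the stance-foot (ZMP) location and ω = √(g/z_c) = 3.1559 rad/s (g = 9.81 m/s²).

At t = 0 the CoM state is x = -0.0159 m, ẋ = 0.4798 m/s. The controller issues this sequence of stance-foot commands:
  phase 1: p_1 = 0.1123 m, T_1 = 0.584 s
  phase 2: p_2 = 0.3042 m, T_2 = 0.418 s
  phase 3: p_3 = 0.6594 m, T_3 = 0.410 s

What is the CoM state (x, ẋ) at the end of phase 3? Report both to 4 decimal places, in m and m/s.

x = -0.3279, ẋ = -2.7538

phase 1: p=0.1123, T=0.584, ωT=1.843046, cosh=3.237039, sinh=3.078705; start (x,ẋ)=(-0.015900, 0.479800) → end (x,ẋ)=(0.165375, 0.307529)
phase 2: p=0.3042, T=0.418, ωT=1.319166, cosh=2.003830, sinh=1.736472; start (x,ẋ)=(0.165375, 0.307529) → end (x,ẋ)=(0.195231, -0.144541)
phase 3: p=0.6594, T=0.410, ωT=1.293919, cosh=1.960623, sinh=1.686429; start (x,ẋ)=(0.195231, -0.144541) → end (x,ẋ)=(-0.327899, -2.753789)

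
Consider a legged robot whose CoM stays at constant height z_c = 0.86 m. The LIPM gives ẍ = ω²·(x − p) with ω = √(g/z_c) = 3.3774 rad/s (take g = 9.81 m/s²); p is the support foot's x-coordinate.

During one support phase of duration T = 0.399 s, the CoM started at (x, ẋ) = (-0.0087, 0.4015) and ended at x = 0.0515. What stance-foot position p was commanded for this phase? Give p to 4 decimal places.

ωT = 3.3774·0.399 = 1.347583; cosh(ωT) = 2.053990, sinh(ωT) = 1.794122
x(T) = p + (x₀−p)·cosh(ωT) + (ẋ₀/ω)·sinh(ωT) ⇒ p·(1 − cosh) = x(T) − x₀·cosh − (ẋ₀/ω)·sinh
numerator   = 0.0515 − (-0.0087)·2.053990 − (0.4015/3.3774)·1.794122 = -0.143913
denominator = 1 − 2.053990 = -1.053990
p = -0.143913 / -1.053990 = 0.1365

p = 0.1365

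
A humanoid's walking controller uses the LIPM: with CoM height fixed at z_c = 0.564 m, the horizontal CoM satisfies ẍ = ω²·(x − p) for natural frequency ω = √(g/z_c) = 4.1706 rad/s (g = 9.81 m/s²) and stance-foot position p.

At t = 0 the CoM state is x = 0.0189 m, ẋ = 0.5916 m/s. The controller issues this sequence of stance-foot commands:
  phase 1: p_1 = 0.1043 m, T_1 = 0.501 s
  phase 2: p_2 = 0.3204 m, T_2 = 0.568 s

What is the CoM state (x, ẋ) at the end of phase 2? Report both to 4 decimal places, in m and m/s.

x = 1.5915, ẋ = 5.3967

phase 1: p=0.1043, T=0.501, ωT=2.089471, cosh=4.102194, sinh=3.978442; start (x,ẋ)=(0.018900, 0.591600) → end (x,ẋ)=(0.318315, 1.009860)
phase 2: p=0.3204, T=0.568, ωT=2.368901, cosh=5.389612, sinh=5.296028; start (x,ẋ)=(0.318315, 1.009860) → end (x,ẋ)=(1.591531, 5.396697)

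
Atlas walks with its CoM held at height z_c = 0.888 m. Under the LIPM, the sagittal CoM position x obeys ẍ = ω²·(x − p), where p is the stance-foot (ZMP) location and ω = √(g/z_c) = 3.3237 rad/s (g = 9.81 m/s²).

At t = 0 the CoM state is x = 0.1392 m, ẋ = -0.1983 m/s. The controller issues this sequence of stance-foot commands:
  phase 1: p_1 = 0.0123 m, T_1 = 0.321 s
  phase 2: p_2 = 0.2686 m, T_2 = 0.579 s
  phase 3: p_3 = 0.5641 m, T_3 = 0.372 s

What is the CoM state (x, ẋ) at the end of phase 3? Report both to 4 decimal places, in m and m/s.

x = -0.7097, ẋ = -3.9216

phase 1: p=0.0123, T=0.321, ωT=1.066908, cosh=1.625225, sinh=1.281154; start (x,ẋ)=(0.139200, -0.198300) → end (x,ẋ)=(0.142104, 0.218080)
phase 2: p=0.2686, T=0.579, ωT=1.924422, cosh=3.498575, sinh=3.352615; start (x,ẋ)=(0.142104, 0.218080) → end (x,ẋ)=(0.046022, -0.646584)
phase 3: p=0.5641, T=0.372, ωT=1.236416, cosh=1.866838, sinh=1.576414; start (x,ẋ)=(0.046022, -0.646584) → end (x,ẋ)=(-0.709739, -3.921552)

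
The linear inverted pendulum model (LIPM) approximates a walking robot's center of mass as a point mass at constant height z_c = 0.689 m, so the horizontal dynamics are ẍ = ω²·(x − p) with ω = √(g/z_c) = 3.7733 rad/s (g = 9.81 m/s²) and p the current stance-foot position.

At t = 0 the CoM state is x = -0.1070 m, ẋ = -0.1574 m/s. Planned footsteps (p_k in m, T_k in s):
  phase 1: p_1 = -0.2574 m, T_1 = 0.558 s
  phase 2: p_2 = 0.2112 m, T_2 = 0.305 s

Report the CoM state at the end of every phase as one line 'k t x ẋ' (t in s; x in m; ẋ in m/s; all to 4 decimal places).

1 0.5580 0.2005 1.6396
2 0.8630 0.8106 2.7933

phase 1: p=-0.2574, T=0.558, ωT=2.105501, cosh=4.166502, sinh=4.044717; start (x,ẋ)=(-0.107000, -0.157400) → end (x,ẋ)=(0.200520, 1.639587)
phase 2: p=0.2112, T=0.305, ωT=1.150856, cosh=1.738632, sinh=1.422267; start (x,ẋ)=(0.200520, 1.639587) → end (x,ẋ)=(0.810639, 2.793323)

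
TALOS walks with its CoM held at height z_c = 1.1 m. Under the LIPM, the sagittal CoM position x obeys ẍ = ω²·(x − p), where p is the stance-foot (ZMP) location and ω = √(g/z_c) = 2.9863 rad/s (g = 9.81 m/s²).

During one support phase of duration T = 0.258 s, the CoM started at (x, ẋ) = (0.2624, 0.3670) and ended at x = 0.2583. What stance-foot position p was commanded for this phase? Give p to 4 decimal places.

p = 0.6102

ωT = 2.9863·0.258 = 0.770465; cosh(ωT) = 1.311785, sinh(ωT) = 0.848987
x(T) = p + (x₀−p)·cosh(ωT) + (ẋ₀/ω)·sinh(ωT) ⇒ p·(1 − cosh) = x(T) − x₀·cosh − (ẋ₀/ω)·sinh
numerator   = 0.2583 − (0.2624)·1.311785 − (0.3670/2.9863)·0.848987 = -0.190248
denominator = 1 − 1.311785 = -0.311785
p = -0.190248 / -0.311785 = 0.6102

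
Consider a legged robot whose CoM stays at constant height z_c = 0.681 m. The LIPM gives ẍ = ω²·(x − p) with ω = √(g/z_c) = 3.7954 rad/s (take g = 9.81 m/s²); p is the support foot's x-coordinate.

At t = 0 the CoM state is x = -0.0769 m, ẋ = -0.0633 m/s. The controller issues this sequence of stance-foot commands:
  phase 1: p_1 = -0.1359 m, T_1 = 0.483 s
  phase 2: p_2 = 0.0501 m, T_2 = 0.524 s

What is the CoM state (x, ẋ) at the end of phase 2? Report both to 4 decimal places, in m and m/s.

x = 0.3256, ẋ = 1.1360

phase 1: p=-0.1359, T=0.483, ωT=1.833178, cosh=3.206818, sinh=3.046913; start (x,ẋ)=(-0.076900, -0.063300) → end (x,ẋ)=(0.002486, 0.479299)
phase 2: p=0.0501, T=0.524, ωT=1.988790, cosh=3.721773, sinh=3.584912; start (x,ẋ)=(0.002486, 0.479299) → end (x,ẋ)=(0.325608, 1.135993)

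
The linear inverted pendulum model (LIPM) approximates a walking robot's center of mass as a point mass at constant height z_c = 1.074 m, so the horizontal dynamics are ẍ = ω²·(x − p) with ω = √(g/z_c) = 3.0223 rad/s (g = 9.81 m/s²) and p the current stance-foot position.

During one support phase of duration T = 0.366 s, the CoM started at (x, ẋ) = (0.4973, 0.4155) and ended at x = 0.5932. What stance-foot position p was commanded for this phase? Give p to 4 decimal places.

p = 0.6290

ωT = 3.0223·0.366 = 1.106162; cosh(ωT) = 1.676780, sinh(ωT) = 1.345954
x(T) = p + (x₀−p)·cosh(ωT) + (ẋ₀/ω)·sinh(ωT) ⇒ p·(1 − cosh) = x(T) − x₀·cosh − (ẋ₀/ω)·sinh
numerator   = 0.5932 − (0.4973)·1.676780 − (0.4155/3.0223)·1.345954 = -0.425702
denominator = 1 − 1.676780 = -0.676780
p = -0.425702 / -0.676780 = 0.6290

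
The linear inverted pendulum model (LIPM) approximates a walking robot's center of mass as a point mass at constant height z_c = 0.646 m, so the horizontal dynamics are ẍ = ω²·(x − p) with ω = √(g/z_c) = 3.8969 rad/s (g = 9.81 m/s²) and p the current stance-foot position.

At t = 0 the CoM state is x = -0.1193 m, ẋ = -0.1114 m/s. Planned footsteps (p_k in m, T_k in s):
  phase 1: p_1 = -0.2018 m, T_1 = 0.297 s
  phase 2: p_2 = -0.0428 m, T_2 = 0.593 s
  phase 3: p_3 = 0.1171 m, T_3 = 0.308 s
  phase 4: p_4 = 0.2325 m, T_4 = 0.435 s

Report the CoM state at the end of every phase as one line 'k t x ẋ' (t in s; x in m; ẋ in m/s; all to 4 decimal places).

phase 1: p=-0.2018, T=0.297, ωT=1.157379, cosh=1.747947, sinh=1.433638; start (x,ẋ)=(-0.119300, -0.111400) → end (x,ẋ)=(-0.098578, 0.266185)
phase 2: p=-0.0428, T=0.593, ωT=2.310862, cosh=5.091143, sinh=4.991967; start (x,ẋ)=(-0.098578, 0.266185) → end (x,ẋ)=(0.014214, 0.270134)
phase 3: p=0.1171, T=0.308, ωT=1.200245, cosh=1.811026, sinh=1.509905; start (x,ẋ)=(0.014214, 0.270134) → end (x,ẋ)=(0.035438, -0.116155)
phase 4: p=0.2325, T=0.435, ωT=1.695151, cosh=2.815521, sinh=2.631950; start (x,ẋ)=(0.035438, -0.116155) → end (x,ẋ)=(-0.400783, -2.348192)

1 0.2970 -0.0986 0.2662
2 0.8900 0.0142 0.2701
3 1.1980 0.0354 -0.1162
4 1.6330 -0.4008 -2.3482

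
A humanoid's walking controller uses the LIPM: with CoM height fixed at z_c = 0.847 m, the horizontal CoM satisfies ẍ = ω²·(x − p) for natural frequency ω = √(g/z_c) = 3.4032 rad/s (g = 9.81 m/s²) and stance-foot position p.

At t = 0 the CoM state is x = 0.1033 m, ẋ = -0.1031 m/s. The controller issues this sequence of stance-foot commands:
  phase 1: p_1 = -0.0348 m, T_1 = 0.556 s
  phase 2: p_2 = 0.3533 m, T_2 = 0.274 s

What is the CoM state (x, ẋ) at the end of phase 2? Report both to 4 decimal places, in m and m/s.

x = 0.6974, ẋ = 1.6569

phase 1: p=-0.0348, T=0.556, ωT=1.892179, cosh=3.392276, sinh=3.241533; start (x,ẋ)=(0.103300, -0.103100) → end (x,ẋ)=(0.335471, 1.173718)
phase 2: p=0.3533, T=0.274, ωT=0.932477, cosh=1.467186, sinh=1.073608; start (x,ẋ)=(0.335471, 1.173718) → end (x,ẋ)=(0.697415, 1.656921)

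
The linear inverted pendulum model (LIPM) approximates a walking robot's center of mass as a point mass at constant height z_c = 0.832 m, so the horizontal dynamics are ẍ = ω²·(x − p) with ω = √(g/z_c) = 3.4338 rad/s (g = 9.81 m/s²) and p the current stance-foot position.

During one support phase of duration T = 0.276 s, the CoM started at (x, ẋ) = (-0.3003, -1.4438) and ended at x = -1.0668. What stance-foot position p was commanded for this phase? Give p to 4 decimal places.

p = 0.3315

ωT = 3.4338·0.276 = 0.947729; cosh(ωT) = 1.483732, sinh(ωT) = 1.096112
x(T) = p + (x₀−p)·cosh(ωT) + (ẋ₀/ω)·sinh(ωT) ⇒ p·(1 − cosh) = x(T) − x₀·cosh − (ẋ₀/ω)·sinh
numerator   = -1.0668 − (-0.3003)·1.483732 − (-1.4438/3.4338)·1.096112 = -0.160356
denominator = 1 − 1.483732 = -0.483732
p = -0.160356 / -0.483732 = 0.3315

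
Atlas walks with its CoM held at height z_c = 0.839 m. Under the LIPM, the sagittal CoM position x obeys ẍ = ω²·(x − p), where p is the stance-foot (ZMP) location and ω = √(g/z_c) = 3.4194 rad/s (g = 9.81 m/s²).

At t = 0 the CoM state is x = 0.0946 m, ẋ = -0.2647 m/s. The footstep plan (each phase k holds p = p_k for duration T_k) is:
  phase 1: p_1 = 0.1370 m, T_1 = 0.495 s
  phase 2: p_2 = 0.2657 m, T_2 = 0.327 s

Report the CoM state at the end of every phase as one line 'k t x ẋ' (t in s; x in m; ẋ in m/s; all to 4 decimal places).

phase 1: p=0.1370, T=0.495, ωT=1.692603, cosh=2.808823, sinh=2.624783; start (x,ẋ)=(0.094600, -0.264700) → end (x,ẋ)=(-0.185282, -1.124043)
phase 2: p=0.2657, T=0.327, ωT=1.118144, cosh=1.693028, sinh=1.366142; start (x,ẋ)=(-0.185282, -1.124043) → end (x,ẋ)=(-0.946910, -4.009747)

1 0.4950 -0.1853 -1.1240
2 0.8220 -0.9469 -4.0097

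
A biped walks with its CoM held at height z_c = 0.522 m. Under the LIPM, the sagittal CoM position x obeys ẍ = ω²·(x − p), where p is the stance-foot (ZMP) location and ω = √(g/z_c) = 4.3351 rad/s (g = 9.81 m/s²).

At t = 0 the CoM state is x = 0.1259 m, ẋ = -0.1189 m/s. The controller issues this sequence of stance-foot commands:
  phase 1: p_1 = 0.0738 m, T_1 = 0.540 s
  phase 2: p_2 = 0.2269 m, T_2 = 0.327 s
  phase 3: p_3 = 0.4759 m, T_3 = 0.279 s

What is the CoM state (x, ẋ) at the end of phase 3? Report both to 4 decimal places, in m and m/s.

x = 0.7305, ẋ = 1.4715

phase 1: p=0.0738, T=0.540, ωT=2.340954, cosh=5.243690, sinh=5.147455; start (x,ẋ)=(0.125900, -0.118900) → end (x,ẋ)=(0.205816, 0.539123)
phase 2: p=0.2269, T=0.327, ωT=1.417578, cosh=2.184706, sinh=1.942405; start (x,ẋ)=(0.205816, 0.539123) → end (x,ẋ)=(0.422399, 1.000283)
phase 3: p=0.4759, T=0.279, ωT=1.209493, cosh=1.825067, sinh=1.526718; start (x,ẋ)=(0.422399, 1.000283) → end (x,ẋ)=(0.730532, 1.471485)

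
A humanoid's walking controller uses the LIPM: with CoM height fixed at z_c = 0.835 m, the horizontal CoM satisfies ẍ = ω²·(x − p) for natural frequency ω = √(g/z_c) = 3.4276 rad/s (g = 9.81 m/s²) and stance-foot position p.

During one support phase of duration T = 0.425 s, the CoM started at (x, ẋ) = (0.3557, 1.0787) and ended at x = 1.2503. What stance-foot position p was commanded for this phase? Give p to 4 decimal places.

p = 0.1530

ωT = 3.4276·0.425 = 1.456730; cosh(ωT) = 2.262449, sinh(ωT) = 2.029453
x(T) = p + (x₀−p)·cosh(ωT) + (ẋ₀/ω)·sinh(ωT) ⇒ p·(1 − cosh) = x(T) − x₀·cosh − (ẋ₀/ω)·sinh
numerator   = 1.2503 − (0.3557)·2.262449 − (1.0787/3.4276)·2.029453 = -0.193142
denominator = 1 − 2.262449 = -1.262449
p = -0.193142 / -1.262449 = 0.1530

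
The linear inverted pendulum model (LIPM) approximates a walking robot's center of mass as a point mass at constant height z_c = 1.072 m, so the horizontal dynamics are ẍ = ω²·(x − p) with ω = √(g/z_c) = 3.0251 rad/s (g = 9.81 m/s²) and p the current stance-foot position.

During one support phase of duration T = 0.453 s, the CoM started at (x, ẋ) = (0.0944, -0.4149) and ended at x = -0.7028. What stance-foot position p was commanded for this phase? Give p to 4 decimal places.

ωT = 3.0251·0.453 = 1.370370; cosh(ωT) = 2.095411, sinh(ωT) = 1.841398
x(T) = p + (x₀−p)·cosh(ωT) + (ẋ₀/ω)·sinh(ωT) ⇒ p·(1 − cosh) = x(T) − x₀·cosh − (ẋ₀/ω)·sinh
numerator   = -0.7028 − (0.0944)·2.095411 − (-0.4149/3.0251)·1.841398 = -0.648054
denominator = 1 − 2.095411 = -1.095411
p = -0.648054 / -1.095411 = 0.5916

p = 0.5916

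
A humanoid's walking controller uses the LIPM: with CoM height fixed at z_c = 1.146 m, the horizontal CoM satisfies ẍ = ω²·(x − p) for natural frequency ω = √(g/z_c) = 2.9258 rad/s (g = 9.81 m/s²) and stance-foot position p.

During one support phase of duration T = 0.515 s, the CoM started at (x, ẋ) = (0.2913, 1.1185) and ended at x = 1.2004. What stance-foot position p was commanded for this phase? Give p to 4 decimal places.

ωT = 2.9258·0.515 = 1.506787; cosh(ωT) = 2.366915, sinh(ωT) = 2.145294
x(T) = p + (x₀−p)·cosh(ωT) + (ẋ₀/ω)·sinh(ωT) ⇒ p·(1 − cosh) = x(T) − x₀·cosh − (ẋ₀/ω)·sinh
numerator   = 1.2004 − (0.2913)·2.366915 − (1.1185/2.9258)·2.145294 = -0.309204
denominator = 1 − 2.366915 = -1.366915
p = -0.309204 / -1.366915 = 0.2262

p = 0.2262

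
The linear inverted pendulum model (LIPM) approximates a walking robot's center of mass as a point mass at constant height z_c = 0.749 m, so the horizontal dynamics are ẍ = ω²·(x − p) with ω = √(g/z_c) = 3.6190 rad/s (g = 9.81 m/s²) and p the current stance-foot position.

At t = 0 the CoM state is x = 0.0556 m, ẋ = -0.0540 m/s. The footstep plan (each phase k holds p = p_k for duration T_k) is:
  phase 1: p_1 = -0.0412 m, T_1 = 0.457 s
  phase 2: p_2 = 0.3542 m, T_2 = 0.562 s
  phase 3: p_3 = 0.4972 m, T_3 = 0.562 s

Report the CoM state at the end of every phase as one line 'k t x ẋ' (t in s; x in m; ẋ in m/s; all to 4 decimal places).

phase 1: p=-0.0412, T=0.457, ωT=1.653883, cosh=2.709272, sinh=2.517966; start (x,ẋ)=(0.055600, -0.054000) → end (x,ẋ)=(0.183486, 0.735791)
phase 2: p=0.3542, T=0.562, ωT=2.033878, cosh=3.887249, sinh=3.756422; start (x,ẋ)=(0.183486, 0.735791) → end (x,ẋ)=(0.454324, 0.539438)
phase 3: p=0.4972, T=0.562, ωT=2.033878, cosh=3.887249, sinh=3.756422; start (x,ẋ)=(0.454324, 0.539438) → end (x,ẋ)=(0.890453, 1.514056)

1 0.4570 0.1835 0.7358
2 1.0190 0.4543 0.5394
3 1.5810 0.8905 1.5141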